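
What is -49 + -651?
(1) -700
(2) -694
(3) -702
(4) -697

-49 + -651 = -700
1) -700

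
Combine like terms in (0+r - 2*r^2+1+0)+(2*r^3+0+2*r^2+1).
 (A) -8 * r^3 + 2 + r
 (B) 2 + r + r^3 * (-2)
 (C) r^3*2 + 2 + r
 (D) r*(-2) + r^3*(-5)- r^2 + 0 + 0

Adding the polynomials and combining like terms:
(0 + r - 2*r^2 + 1 + 0) + (2*r^3 + 0 + 2*r^2 + 1)
= r^3*2 + 2 + r
C) r^3*2 + 2 + r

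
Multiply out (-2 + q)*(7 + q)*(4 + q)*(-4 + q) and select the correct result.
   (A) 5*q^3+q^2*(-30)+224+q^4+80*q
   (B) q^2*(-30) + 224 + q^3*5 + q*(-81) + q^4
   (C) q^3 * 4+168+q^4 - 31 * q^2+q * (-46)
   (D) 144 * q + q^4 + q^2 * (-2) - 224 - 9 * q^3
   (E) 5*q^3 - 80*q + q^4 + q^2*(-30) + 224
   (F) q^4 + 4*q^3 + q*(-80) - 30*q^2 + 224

Expanding (-2 + q)*(7 + q)*(4 + q)*(-4 + q):
= 5*q^3 - 80*q + q^4 + q^2*(-30) + 224
E) 5*q^3 - 80*q + q^4 + q^2*(-30) + 224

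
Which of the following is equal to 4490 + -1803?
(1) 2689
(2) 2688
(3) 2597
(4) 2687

4490 + -1803 = 2687
4) 2687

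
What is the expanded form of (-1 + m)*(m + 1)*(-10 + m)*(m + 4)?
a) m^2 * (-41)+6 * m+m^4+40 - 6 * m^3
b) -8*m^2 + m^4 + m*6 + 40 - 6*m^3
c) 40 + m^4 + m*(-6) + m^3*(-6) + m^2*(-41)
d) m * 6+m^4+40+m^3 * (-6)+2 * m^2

Expanding (-1 + m)*(m + 1)*(-10 + m)*(m + 4):
= m^2 * (-41)+6 * m+m^4+40 - 6 * m^3
a) m^2 * (-41)+6 * m+m^4+40 - 6 * m^3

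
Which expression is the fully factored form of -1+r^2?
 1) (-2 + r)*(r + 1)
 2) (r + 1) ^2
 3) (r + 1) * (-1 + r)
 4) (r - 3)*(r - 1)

We need to factor -1+r^2.
The factored form is (r + 1) * (-1 + r).
3) (r + 1) * (-1 + r)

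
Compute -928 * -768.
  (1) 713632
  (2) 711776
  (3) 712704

-928 * -768 = 712704
3) 712704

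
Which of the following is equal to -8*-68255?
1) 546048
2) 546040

-8 * -68255 = 546040
2) 546040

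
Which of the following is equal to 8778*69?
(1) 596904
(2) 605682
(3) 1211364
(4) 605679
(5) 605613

8778 * 69 = 605682
2) 605682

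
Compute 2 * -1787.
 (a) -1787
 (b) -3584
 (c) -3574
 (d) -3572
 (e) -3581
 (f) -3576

2 * -1787 = -3574
c) -3574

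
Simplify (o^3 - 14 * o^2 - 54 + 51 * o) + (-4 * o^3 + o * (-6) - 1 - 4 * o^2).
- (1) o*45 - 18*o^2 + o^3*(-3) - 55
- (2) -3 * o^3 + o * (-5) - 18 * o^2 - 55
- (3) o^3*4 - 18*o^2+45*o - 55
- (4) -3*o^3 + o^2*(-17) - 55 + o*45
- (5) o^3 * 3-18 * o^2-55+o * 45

Adding the polynomials and combining like terms:
(o^3 - 14*o^2 - 54 + 51*o) + (-4*o^3 + o*(-6) - 1 - 4*o^2)
= o*45 - 18*o^2 + o^3*(-3) - 55
1) o*45 - 18*o^2 + o^3*(-3) - 55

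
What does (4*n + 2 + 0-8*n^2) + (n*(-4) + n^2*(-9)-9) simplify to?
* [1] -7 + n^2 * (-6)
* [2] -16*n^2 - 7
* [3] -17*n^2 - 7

Adding the polynomials and combining like terms:
(4*n + 2 + 0 - 8*n^2) + (n*(-4) + n^2*(-9) - 9)
= -17*n^2 - 7
3) -17*n^2 - 7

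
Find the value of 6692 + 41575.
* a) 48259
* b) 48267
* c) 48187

6692 + 41575 = 48267
b) 48267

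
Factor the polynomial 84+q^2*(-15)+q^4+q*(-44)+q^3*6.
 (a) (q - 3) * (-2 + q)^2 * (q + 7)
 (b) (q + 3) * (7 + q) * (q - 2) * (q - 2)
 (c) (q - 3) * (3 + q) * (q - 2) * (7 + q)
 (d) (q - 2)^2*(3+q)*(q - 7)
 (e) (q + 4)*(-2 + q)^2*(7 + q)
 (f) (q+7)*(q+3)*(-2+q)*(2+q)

We need to factor 84+q^2*(-15)+q^4+q*(-44)+q^3*6.
The factored form is (q + 3) * (7 + q) * (q - 2) * (q - 2).
b) (q + 3) * (7 + q) * (q - 2) * (q - 2)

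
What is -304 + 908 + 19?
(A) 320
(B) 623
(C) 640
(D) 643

First: -304 + 908 = 604
Then: 604 + 19 = 623
B) 623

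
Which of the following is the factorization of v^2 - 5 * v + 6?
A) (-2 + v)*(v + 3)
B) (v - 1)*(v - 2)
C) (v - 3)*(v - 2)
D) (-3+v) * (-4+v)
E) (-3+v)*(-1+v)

We need to factor v^2 - 5 * v + 6.
The factored form is (v - 3)*(v - 2).
C) (v - 3)*(v - 2)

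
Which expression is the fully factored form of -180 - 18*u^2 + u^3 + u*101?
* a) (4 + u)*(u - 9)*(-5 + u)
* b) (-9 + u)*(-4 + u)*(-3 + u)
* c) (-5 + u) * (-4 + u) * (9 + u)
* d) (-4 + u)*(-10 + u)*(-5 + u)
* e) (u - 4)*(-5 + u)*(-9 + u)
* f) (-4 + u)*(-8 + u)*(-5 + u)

We need to factor -180 - 18*u^2 + u^3 + u*101.
The factored form is (u - 4)*(-5 + u)*(-9 + u).
e) (u - 4)*(-5 + u)*(-9 + u)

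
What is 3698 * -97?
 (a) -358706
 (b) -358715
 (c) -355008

3698 * -97 = -358706
a) -358706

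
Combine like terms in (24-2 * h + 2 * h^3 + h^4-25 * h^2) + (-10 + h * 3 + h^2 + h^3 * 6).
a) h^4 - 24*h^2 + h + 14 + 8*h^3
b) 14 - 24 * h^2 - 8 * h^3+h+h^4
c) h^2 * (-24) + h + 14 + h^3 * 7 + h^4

Adding the polynomials and combining like terms:
(24 - 2*h + 2*h^3 + h^4 - 25*h^2) + (-10 + h*3 + h^2 + h^3*6)
= h^4 - 24*h^2 + h + 14 + 8*h^3
a) h^4 - 24*h^2 + h + 14 + 8*h^3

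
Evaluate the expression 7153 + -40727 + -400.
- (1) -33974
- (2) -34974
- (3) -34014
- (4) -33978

First: 7153 + -40727 = -33574
Then: -33574 + -400 = -33974
1) -33974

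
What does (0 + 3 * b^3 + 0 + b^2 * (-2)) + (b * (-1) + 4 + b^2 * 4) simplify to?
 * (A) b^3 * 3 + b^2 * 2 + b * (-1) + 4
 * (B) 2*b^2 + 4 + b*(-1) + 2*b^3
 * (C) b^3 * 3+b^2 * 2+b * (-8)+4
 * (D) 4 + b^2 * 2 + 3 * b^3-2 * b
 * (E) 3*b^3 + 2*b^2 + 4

Adding the polynomials and combining like terms:
(0 + 3*b^3 + 0 + b^2*(-2)) + (b*(-1) + 4 + b^2*4)
= b^3 * 3 + b^2 * 2 + b * (-1) + 4
A) b^3 * 3 + b^2 * 2 + b * (-1) + 4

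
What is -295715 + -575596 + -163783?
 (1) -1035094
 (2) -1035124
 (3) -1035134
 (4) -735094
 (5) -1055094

First: -295715 + -575596 = -871311
Then: -871311 + -163783 = -1035094
1) -1035094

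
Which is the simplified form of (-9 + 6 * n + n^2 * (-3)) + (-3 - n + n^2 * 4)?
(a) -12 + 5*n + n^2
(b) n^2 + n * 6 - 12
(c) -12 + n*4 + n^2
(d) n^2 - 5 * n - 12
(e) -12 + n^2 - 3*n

Adding the polynomials and combining like terms:
(-9 + 6*n + n^2*(-3)) + (-3 - n + n^2*4)
= -12 + 5*n + n^2
a) -12 + 5*n + n^2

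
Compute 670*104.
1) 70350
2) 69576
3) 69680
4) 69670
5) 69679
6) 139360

670 * 104 = 69680
3) 69680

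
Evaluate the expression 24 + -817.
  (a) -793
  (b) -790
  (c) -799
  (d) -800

24 + -817 = -793
a) -793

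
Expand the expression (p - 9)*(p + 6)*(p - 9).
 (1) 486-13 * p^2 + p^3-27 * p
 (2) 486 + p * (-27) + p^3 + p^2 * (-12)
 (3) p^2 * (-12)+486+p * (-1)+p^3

Expanding (p - 9)*(p + 6)*(p - 9):
= 486 + p * (-27) + p^3 + p^2 * (-12)
2) 486 + p * (-27) + p^3 + p^2 * (-12)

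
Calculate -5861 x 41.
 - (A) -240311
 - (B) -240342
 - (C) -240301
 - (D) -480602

-5861 * 41 = -240301
C) -240301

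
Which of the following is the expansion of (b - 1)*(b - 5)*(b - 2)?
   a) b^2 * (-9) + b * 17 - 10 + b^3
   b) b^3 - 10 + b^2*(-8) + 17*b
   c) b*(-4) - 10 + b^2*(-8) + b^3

Expanding (b - 1)*(b - 5)*(b - 2):
= b^3 - 10 + b^2*(-8) + 17*b
b) b^3 - 10 + b^2*(-8) + 17*b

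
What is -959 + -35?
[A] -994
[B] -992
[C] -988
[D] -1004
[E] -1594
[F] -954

-959 + -35 = -994
A) -994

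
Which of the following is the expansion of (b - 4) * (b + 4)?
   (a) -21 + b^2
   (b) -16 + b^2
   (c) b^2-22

Expanding (b - 4) * (b + 4):
= -16 + b^2
b) -16 + b^2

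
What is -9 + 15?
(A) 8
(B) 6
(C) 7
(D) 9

-9 + 15 = 6
B) 6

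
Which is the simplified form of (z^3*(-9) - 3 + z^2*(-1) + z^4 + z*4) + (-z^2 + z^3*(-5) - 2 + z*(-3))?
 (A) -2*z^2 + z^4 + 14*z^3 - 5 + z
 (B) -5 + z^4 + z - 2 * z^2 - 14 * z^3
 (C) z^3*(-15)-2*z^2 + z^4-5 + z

Adding the polynomials and combining like terms:
(z^3*(-9) - 3 + z^2*(-1) + z^4 + z*4) + (-z^2 + z^3*(-5) - 2 + z*(-3))
= -5 + z^4 + z - 2 * z^2 - 14 * z^3
B) -5 + z^4 + z - 2 * z^2 - 14 * z^3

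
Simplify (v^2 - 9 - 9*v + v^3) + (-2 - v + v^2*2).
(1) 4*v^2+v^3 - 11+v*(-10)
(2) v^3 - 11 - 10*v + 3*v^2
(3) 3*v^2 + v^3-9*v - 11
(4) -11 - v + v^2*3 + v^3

Adding the polynomials and combining like terms:
(v^2 - 9 - 9*v + v^3) + (-2 - v + v^2*2)
= v^3 - 11 - 10*v + 3*v^2
2) v^3 - 11 - 10*v + 3*v^2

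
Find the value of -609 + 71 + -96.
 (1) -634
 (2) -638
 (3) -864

First: -609 + 71 = -538
Then: -538 + -96 = -634
1) -634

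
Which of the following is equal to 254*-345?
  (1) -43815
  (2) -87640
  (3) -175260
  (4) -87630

254 * -345 = -87630
4) -87630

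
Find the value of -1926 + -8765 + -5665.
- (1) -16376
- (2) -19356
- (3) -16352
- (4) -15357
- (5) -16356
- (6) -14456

First: -1926 + -8765 = -10691
Then: -10691 + -5665 = -16356
5) -16356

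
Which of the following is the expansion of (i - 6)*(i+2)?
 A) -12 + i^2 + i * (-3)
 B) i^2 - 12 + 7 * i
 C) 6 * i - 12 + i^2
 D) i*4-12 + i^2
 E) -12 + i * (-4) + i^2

Expanding (i - 6)*(i+2):
= -12 + i * (-4) + i^2
E) -12 + i * (-4) + i^2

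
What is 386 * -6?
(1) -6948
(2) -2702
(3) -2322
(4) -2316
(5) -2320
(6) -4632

386 * -6 = -2316
4) -2316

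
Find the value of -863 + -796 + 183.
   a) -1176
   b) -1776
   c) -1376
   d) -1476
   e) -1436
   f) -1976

First: -863 + -796 = -1659
Then: -1659 + 183 = -1476
d) -1476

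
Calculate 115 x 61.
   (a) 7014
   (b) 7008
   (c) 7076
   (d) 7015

115 * 61 = 7015
d) 7015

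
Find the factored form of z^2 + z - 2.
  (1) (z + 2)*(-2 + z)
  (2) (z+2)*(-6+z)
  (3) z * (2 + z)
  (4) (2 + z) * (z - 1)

We need to factor z^2 + z - 2.
The factored form is (2 + z) * (z - 1).
4) (2 + z) * (z - 1)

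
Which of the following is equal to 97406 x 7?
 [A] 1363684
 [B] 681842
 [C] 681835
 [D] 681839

97406 * 7 = 681842
B) 681842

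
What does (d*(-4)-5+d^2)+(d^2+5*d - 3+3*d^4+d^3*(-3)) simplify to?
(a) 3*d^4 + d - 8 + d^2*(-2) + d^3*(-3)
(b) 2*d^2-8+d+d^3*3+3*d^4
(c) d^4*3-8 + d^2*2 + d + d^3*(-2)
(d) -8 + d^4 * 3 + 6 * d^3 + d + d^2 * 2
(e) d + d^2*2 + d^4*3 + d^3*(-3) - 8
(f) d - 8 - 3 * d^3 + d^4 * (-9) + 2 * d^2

Adding the polynomials and combining like terms:
(d*(-4) - 5 + d^2) + (d^2 + 5*d - 3 + 3*d^4 + d^3*(-3))
= d + d^2*2 + d^4*3 + d^3*(-3) - 8
e) d + d^2*2 + d^4*3 + d^3*(-3) - 8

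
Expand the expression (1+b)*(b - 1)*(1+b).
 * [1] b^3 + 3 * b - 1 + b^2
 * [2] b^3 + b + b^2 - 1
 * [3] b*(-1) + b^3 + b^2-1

Expanding (1+b)*(b - 1)*(1+b):
= b*(-1) + b^3 + b^2-1
3) b*(-1) + b^3 + b^2-1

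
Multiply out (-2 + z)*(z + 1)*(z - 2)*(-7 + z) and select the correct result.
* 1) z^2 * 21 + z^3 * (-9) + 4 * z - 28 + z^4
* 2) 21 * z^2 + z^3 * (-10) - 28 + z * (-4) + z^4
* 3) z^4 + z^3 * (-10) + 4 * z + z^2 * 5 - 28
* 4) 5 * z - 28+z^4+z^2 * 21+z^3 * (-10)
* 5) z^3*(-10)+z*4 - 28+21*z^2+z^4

Expanding (-2 + z)*(z + 1)*(z - 2)*(-7 + z):
= z^3*(-10)+z*4 - 28+21*z^2+z^4
5) z^3*(-10)+z*4 - 28+21*z^2+z^4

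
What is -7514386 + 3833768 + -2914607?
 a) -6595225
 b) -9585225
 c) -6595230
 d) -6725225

First: -7514386 + 3833768 = -3680618
Then: -3680618 + -2914607 = -6595225
a) -6595225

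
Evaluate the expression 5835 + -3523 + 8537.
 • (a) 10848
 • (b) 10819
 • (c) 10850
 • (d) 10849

First: 5835 + -3523 = 2312
Then: 2312 + 8537 = 10849
d) 10849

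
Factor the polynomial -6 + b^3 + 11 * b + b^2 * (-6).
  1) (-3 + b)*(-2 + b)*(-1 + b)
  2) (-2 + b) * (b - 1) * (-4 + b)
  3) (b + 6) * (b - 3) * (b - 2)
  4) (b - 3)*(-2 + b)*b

We need to factor -6 + b^3 + 11 * b + b^2 * (-6).
The factored form is (-3 + b)*(-2 + b)*(-1 + b).
1) (-3 + b)*(-2 + b)*(-1 + b)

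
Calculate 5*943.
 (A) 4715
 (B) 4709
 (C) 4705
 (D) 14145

5 * 943 = 4715
A) 4715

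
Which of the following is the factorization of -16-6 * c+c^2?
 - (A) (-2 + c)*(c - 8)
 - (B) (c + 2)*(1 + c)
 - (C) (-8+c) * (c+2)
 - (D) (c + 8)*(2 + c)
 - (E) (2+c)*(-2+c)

We need to factor -16-6 * c+c^2.
The factored form is (-8+c) * (c+2).
C) (-8+c) * (c+2)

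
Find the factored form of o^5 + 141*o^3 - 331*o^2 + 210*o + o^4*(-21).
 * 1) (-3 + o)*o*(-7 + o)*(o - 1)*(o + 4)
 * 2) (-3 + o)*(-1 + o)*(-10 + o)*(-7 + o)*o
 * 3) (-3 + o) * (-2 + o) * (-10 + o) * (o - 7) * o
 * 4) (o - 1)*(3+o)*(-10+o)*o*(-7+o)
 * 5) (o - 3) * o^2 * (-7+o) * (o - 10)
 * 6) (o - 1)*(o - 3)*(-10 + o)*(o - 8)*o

We need to factor o^5 + 141*o^3 - 331*o^2 + 210*o + o^4*(-21).
The factored form is (-3 + o)*(-1 + o)*(-10 + o)*(-7 + o)*o.
2) (-3 + o)*(-1 + o)*(-10 + o)*(-7 + o)*o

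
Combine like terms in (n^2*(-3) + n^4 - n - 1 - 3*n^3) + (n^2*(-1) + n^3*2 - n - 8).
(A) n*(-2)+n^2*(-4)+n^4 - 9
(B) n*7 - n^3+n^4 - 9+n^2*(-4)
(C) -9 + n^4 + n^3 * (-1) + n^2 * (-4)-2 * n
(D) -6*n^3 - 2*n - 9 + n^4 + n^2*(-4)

Adding the polynomials and combining like terms:
(n^2*(-3) + n^4 - n - 1 - 3*n^3) + (n^2*(-1) + n^3*2 - n - 8)
= -9 + n^4 + n^3 * (-1) + n^2 * (-4)-2 * n
C) -9 + n^4 + n^3 * (-1) + n^2 * (-4)-2 * n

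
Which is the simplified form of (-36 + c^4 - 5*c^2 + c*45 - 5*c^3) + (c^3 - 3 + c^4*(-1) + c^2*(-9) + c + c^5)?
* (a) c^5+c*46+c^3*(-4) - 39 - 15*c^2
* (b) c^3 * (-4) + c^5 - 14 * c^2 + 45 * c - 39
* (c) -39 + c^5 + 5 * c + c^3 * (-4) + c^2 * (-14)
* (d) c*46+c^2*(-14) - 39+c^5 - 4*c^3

Adding the polynomials and combining like terms:
(-36 + c^4 - 5*c^2 + c*45 - 5*c^3) + (c^3 - 3 + c^4*(-1) + c^2*(-9) + c + c^5)
= c*46+c^2*(-14) - 39+c^5 - 4*c^3
d) c*46+c^2*(-14) - 39+c^5 - 4*c^3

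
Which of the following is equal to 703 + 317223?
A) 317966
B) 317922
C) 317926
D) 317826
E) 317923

703 + 317223 = 317926
C) 317926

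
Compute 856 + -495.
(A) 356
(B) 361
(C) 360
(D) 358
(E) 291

856 + -495 = 361
B) 361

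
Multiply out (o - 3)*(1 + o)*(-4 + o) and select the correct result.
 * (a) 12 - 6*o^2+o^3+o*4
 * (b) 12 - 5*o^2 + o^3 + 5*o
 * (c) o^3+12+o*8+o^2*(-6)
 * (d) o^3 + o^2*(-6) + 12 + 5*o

Expanding (o - 3)*(1 + o)*(-4 + o):
= o^3 + o^2*(-6) + 12 + 5*o
d) o^3 + o^2*(-6) + 12 + 5*o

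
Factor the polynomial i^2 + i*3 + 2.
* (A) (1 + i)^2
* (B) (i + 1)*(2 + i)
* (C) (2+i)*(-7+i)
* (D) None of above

We need to factor i^2 + i*3 + 2.
The factored form is (i + 1)*(2 + i).
B) (i + 1)*(2 + i)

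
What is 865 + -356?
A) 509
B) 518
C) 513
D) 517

865 + -356 = 509
A) 509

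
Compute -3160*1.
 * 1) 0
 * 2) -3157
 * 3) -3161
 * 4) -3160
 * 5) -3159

-3160 * 1 = -3160
4) -3160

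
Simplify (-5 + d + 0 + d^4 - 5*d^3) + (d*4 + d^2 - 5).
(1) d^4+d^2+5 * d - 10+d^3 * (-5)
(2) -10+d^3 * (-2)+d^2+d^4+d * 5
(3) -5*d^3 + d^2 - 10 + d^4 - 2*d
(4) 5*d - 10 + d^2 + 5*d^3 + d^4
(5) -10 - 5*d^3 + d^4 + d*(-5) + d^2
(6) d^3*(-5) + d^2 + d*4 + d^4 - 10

Adding the polynomials and combining like terms:
(-5 + d + 0 + d^4 - 5*d^3) + (d*4 + d^2 - 5)
= d^4+d^2+5 * d - 10+d^3 * (-5)
1) d^4+d^2+5 * d - 10+d^3 * (-5)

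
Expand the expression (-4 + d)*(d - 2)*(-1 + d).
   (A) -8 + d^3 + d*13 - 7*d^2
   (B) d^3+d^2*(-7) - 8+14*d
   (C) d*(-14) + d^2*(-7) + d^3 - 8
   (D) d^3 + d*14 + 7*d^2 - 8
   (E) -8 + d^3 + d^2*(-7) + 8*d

Expanding (-4 + d)*(d - 2)*(-1 + d):
= d^3+d^2*(-7) - 8+14*d
B) d^3+d^2*(-7) - 8+14*d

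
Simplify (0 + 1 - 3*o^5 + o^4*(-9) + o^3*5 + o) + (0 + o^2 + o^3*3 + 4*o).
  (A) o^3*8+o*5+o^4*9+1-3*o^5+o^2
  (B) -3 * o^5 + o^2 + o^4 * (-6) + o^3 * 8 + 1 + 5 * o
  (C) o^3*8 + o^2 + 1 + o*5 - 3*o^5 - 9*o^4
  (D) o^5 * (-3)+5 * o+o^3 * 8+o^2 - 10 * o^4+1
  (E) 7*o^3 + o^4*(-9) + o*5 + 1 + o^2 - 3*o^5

Adding the polynomials and combining like terms:
(0 + 1 - 3*o^5 + o^4*(-9) + o^3*5 + o) + (0 + o^2 + o^3*3 + 4*o)
= o^3*8 + o^2 + 1 + o*5 - 3*o^5 - 9*o^4
C) o^3*8 + o^2 + 1 + o*5 - 3*o^5 - 9*o^4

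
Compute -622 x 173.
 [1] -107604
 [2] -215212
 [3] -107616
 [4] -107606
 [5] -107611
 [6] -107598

-622 * 173 = -107606
4) -107606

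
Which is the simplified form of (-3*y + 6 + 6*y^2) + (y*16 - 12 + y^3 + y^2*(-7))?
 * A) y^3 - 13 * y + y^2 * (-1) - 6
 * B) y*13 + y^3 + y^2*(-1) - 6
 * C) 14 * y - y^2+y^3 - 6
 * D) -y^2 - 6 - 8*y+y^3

Adding the polynomials and combining like terms:
(-3*y + 6 + 6*y^2) + (y*16 - 12 + y^3 + y^2*(-7))
= y*13 + y^3 + y^2*(-1) - 6
B) y*13 + y^3 + y^2*(-1) - 6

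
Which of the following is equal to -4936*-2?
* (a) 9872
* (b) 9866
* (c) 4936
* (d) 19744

-4936 * -2 = 9872
a) 9872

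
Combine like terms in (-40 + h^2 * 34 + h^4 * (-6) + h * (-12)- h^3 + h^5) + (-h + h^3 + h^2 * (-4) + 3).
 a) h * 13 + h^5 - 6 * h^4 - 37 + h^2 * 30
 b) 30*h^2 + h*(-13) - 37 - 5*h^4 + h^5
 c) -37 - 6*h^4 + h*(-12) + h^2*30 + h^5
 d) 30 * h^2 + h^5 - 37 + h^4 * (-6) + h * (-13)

Adding the polynomials and combining like terms:
(-40 + h^2*34 + h^4*(-6) + h*(-12) - h^3 + h^5) + (-h + h^3 + h^2*(-4) + 3)
= 30 * h^2 + h^5 - 37 + h^4 * (-6) + h * (-13)
d) 30 * h^2 + h^5 - 37 + h^4 * (-6) + h * (-13)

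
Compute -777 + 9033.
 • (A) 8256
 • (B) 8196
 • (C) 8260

-777 + 9033 = 8256
A) 8256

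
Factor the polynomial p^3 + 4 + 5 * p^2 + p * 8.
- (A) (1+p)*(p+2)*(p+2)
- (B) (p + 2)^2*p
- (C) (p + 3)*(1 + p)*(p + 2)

We need to factor p^3 + 4 + 5 * p^2 + p * 8.
The factored form is (1+p)*(p+2)*(p+2).
A) (1+p)*(p+2)*(p+2)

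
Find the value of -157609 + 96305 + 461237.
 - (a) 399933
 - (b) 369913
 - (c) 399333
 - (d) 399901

First: -157609 + 96305 = -61304
Then: -61304 + 461237 = 399933
a) 399933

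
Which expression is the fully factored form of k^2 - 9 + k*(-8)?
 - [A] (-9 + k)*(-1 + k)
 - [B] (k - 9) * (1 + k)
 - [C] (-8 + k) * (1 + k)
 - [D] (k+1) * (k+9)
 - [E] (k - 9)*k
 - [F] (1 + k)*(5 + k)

We need to factor k^2 - 9 + k*(-8).
The factored form is (k - 9) * (1 + k).
B) (k - 9) * (1 + k)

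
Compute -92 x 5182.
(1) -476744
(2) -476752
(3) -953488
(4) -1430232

-92 * 5182 = -476744
1) -476744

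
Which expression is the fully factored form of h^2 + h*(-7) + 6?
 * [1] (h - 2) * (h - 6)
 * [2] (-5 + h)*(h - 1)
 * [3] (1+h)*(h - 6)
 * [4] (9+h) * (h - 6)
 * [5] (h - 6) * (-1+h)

We need to factor h^2 + h*(-7) + 6.
The factored form is (h - 6) * (-1+h).
5) (h - 6) * (-1+h)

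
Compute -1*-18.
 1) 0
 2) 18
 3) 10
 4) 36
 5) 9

-1 * -18 = 18
2) 18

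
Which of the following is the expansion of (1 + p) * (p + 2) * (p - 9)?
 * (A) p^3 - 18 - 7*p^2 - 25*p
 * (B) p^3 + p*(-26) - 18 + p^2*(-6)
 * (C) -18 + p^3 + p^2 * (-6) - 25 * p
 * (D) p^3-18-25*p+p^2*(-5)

Expanding (1 + p) * (p + 2) * (p - 9):
= -18 + p^3 + p^2 * (-6) - 25 * p
C) -18 + p^3 + p^2 * (-6) - 25 * p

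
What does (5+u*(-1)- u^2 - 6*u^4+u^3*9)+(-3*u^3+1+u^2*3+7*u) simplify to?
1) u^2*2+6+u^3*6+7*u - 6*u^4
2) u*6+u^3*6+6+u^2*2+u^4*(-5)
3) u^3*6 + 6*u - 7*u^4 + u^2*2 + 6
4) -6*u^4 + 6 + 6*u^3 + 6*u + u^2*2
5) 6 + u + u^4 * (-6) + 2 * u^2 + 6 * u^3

Adding the polynomials and combining like terms:
(5 + u*(-1) - u^2 - 6*u^4 + u^3*9) + (-3*u^3 + 1 + u^2*3 + 7*u)
= -6*u^4 + 6 + 6*u^3 + 6*u + u^2*2
4) -6*u^4 + 6 + 6*u^3 + 6*u + u^2*2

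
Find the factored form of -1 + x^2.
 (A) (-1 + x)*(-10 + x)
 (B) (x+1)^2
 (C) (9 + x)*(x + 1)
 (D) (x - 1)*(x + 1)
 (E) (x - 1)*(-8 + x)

We need to factor -1 + x^2.
The factored form is (x - 1)*(x + 1).
D) (x - 1)*(x + 1)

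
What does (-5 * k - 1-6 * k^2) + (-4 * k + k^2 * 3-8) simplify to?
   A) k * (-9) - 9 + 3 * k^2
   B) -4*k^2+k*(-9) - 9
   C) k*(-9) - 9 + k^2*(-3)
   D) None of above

Adding the polynomials and combining like terms:
(-5*k - 1 - 6*k^2) + (-4*k + k^2*3 - 8)
= k*(-9) - 9 + k^2*(-3)
C) k*(-9) - 9 + k^2*(-3)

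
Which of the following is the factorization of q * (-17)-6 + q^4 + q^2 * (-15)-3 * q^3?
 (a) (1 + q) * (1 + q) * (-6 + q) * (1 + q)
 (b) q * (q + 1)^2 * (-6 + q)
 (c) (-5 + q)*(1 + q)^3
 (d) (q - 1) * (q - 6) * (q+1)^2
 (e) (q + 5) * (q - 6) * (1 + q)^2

We need to factor q * (-17)-6 + q^4 + q^2 * (-15)-3 * q^3.
The factored form is (1 + q) * (1 + q) * (-6 + q) * (1 + q).
a) (1 + q) * (1 + q) * (-6 + q) * (1 + q)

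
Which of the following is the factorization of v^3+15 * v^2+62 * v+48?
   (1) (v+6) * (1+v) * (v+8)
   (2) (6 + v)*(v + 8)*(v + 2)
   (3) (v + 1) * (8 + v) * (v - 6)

We need to factor v^3+15 * v^2+62 * v+48.
The factored form is (v+6) * (1+v) * (v+8).
1) (v+6) * (1+v) * (v+8)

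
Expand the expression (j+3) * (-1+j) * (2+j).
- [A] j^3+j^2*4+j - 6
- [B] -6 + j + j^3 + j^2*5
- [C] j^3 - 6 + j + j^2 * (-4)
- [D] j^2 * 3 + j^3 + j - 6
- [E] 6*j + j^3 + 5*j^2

Expanding (j+3) * (-1+j) * (2+j):
= j^3+j^2*4+j - 6
A) j^3+j^2*4+j - 6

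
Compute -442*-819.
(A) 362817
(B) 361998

-442 * -819 = 361998
B) 361998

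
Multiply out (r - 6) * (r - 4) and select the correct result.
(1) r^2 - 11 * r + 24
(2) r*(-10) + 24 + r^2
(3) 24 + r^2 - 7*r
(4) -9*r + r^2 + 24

Expanding (r - 6) * (r - 4):
= r*(-10) + 24 + r^2
2) r*(-10) + 24 + r^2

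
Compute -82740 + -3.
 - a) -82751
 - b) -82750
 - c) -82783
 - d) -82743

-82740 + -3 = -82743
d) -82743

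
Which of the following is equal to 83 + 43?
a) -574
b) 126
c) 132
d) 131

83 + 43 = 126
b) 126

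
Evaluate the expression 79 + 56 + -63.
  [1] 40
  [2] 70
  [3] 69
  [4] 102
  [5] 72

First: 79 + 56 = 135
Then: 135 + -63 = 72
5) 72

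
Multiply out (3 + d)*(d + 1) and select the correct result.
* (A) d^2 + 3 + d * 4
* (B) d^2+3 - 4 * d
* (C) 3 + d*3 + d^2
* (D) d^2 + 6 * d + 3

Expanding (3 + d)*(d + 1):
= d^2 + 3 + d * 4
A) d^2 + 3 + d * 4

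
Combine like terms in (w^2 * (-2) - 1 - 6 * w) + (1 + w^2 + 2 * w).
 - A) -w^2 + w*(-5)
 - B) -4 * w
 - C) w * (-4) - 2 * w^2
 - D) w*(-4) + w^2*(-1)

Adding the polynomials and combining like terms:
(w^2*(-2) - 1 - 6*w) + (1 + w^2 + 2*w)
= w*(-4) + w^2*(-1)
D) w*(-4) + w^2*(-1)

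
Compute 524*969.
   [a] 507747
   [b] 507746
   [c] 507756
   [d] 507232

524 * 969 = 507756
c) 507756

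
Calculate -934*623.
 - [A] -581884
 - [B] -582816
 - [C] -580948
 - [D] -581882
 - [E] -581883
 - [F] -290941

-934 * 623 = -581882
D) -581882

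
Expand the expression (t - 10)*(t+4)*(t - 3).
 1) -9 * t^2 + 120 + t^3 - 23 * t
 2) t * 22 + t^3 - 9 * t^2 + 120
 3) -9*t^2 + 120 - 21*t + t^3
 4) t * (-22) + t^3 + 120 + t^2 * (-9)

Expanding (t - 10)*(t+4)*(t - 3):
= t * (-22) + t^3 + 120 + t^2 * (-9)
4) t * (-22) + t^3 + 120 + t^2 * (-9)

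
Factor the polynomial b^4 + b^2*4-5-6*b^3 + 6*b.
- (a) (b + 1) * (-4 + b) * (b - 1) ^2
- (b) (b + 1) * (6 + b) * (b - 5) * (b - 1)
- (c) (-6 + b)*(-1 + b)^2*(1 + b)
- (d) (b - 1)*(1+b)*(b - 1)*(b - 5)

We need to factor b^4 + b^2*4-5-6*b^3 + 6*b.
The factored form is (b - 1)*(1+b)*(b - 1)*(b - 5).
d) (b - 1)*(1+b)*(b - 1)*(b - 5)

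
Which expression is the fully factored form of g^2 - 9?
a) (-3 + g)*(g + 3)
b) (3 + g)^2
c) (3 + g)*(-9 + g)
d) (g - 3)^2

We need to factor g^2 - 9.
The factored form is (-3 + g)*(g + 3).
a) (-3 + g)*(g + 3)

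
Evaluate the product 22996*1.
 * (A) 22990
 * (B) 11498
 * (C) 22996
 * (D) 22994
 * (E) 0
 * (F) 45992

22996 * 1 = 22996
C) 22996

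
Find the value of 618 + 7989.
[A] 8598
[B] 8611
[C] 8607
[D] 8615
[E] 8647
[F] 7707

618 + 7989 = 8607
C) 8607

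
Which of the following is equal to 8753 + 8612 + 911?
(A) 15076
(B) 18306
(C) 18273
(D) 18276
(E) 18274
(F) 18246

First: 8753 + 8612 = 17365
Then: 17365 + 911 = 18276
D) 18276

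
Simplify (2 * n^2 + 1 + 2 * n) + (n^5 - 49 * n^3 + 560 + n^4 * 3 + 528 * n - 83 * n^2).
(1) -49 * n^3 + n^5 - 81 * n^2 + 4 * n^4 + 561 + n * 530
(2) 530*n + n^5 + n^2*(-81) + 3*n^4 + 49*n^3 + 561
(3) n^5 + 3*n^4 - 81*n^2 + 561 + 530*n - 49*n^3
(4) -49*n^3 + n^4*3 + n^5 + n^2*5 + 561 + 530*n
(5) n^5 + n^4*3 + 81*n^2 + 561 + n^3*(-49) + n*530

Adding the polynomials and combining like terms:
(2*n^2 + 1 + 2*n) + (n^5 - 49*n^3 + 560 + n^4*3 + 528*n - 83*n^2)
= n^5 + 3*n^4 - 81*n^2 + 561 + 530*n - 49*n^3
3) n^5 + 3*n^4 - 81*n^2 + 561 + 530*n - 49*n^3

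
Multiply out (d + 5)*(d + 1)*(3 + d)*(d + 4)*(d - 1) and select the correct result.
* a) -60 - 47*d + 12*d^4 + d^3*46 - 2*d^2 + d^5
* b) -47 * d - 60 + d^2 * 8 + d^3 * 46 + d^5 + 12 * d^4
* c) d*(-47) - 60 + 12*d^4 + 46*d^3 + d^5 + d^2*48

Expanding (d + 5)*(d + 1)*(3 + d)*(d + 4)*(d - 1):
= d*(-47) - 60 + 12*d^4 + 46*d^3 + d^5 + d^2*48
c) d*(-47) - 60 + 12*d^4 + 46*d^3 + d^5 + d^2*48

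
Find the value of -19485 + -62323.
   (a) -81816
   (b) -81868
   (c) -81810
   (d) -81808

-19485 + -62323 = -81808
d) -81808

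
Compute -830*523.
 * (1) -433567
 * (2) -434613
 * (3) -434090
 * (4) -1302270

-830 * 523 = -434090
3) -434090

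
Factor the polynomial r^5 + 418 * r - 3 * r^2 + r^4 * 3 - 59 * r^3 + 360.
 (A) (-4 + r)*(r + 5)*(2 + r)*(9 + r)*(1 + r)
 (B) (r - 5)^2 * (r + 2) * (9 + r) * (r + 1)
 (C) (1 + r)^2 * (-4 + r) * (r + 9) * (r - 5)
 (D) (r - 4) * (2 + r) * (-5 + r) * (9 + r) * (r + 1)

We need to factor r^5 + 418 * r - 3 * r^2 + r^4 * 3 - 59 * r^3 + 360.
The factored form is (r - 4) * (2 + r) * (-5 + r) * (9 + r) * (r + 1).
D) (r - 4) * (2 + r) * (-5 + r) * (9 + r) * (r + 1)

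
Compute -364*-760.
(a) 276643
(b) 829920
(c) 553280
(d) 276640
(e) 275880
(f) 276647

-364 * -760 = 276640
d) 276640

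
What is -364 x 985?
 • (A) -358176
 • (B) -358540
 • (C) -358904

-364 * 985 = -358540
B) -358540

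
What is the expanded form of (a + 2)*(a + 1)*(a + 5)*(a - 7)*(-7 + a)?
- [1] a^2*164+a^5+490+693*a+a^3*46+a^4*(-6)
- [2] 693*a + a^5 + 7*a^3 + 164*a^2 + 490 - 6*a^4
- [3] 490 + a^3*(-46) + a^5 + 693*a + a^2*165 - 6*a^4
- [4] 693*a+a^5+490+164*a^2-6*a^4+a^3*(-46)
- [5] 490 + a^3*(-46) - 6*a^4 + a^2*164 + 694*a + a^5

Expanding (a + 2)*(a + 1)*(a + 5)*(a - 7)*(-7 + a):
= 693*a+a^5+490+164*a^2-6*a^4+a^3*(-46)
4) 693*a+a^5+490+164*a^2-6*a^4+a^3*(-46)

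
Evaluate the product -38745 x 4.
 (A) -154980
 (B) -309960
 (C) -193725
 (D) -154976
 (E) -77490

-38745 * 4 = -154980
A) -154980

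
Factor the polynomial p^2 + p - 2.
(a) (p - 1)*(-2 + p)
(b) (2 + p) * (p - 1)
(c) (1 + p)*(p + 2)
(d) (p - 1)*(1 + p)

We need to factor p^2 + p - 2.
The factored form is (2 + p) * (p - 1).
b) (2 + p) * (p - 1)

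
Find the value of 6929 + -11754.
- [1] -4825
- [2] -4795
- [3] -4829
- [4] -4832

6929 + -11754 = -4825
1) -4825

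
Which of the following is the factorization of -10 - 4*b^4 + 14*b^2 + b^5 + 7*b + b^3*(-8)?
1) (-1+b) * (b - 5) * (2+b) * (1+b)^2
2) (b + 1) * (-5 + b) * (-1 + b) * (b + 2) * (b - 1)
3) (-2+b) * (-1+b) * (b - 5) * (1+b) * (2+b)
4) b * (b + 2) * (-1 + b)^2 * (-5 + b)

We need to factor -10 - 4*b^4 + 14*b^2 + b^5 + 7*b + b^3*(-8).
The factored form is (b + 1) * (-5 + b) * (-1 + b) * (b + 2) * (b - 1).
2) (b + 1) * (-5 + b) * (-1 + b) * (b + 2) * (b - 1)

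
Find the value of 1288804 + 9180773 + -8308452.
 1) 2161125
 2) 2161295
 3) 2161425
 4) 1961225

First: 1288804 + 9180773 = 10469577
Then: 10469577 + -8308452 = 2161125
1) 2161125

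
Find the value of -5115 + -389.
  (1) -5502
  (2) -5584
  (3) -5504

-5115 + -389 = -5504
3) -5504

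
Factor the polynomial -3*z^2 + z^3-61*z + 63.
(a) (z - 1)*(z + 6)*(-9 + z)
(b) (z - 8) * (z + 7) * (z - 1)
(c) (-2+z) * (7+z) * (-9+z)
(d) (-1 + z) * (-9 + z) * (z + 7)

We need to factor -3*z^2 + z^3-61*z + 63.
The factored form is (-1 + z) * (-9 + z) * (z + 7).
d) (-1 + z) * (-9 + z) * (z + 7)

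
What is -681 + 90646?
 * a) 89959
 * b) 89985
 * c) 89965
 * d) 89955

-681 + 90646 = 89965
c) 89965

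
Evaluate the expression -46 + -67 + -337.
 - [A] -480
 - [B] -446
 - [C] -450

First: -46 + -67 = -113
Then: -113 + -337 = -450
C) -450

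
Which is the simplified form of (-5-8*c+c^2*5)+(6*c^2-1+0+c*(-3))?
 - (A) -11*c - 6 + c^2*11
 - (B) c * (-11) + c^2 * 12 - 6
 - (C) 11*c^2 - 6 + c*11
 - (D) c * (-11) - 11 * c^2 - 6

Adding the polynomials and combining like terms:
(-5 - 8*c + c^2*5) + (6*c^2 - 1 + 0 + c*(-3))
= -11*c - 6 + c^2*11
A) -11*c - 6 + c^2*11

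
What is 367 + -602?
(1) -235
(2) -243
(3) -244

367 + -602 = -235
1) -235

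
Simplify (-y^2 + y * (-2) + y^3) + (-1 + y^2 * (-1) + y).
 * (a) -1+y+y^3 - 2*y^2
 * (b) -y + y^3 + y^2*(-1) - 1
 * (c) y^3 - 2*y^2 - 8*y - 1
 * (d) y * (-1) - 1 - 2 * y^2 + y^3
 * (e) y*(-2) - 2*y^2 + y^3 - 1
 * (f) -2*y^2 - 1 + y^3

Adding the polynomials and combining like terms:
(-y^2 + y*(-2) + y^3) + (-1 + y^2*(-1) + y)
= y * (-1) - 1 - 2 * y^2 + y^3
d) y * (-1) - 1 - 2 * y^2 + y^3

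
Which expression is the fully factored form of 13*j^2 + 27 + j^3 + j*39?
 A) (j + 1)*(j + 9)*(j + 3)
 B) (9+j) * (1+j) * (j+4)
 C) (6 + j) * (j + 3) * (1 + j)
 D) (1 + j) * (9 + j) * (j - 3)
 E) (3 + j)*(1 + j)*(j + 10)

We need to factor 13*j^2 + 27 + j^3 + j*39.
The factored form is (j + 1)*(j + 9)*(j + 3).
A) (j + 1)*(j + 9)*(j + 3)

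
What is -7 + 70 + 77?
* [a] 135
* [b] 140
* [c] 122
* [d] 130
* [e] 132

First: -7 + 70 = 63
Then: 63 + 77 = 140
b) 140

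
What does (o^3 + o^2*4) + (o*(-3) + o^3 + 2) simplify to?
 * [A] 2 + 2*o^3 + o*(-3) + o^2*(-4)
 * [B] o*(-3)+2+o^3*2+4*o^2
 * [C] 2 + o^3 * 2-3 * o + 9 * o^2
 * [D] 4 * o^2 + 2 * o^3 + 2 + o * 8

Adding the polynomials and combining like terms:
(o^3 + o^2*4) + (o*(-3) + o^3 + 2)
= o*(-3)+2+o^3*2+4*o^2
B) o*(-3)+2+o^3*2+4*o^2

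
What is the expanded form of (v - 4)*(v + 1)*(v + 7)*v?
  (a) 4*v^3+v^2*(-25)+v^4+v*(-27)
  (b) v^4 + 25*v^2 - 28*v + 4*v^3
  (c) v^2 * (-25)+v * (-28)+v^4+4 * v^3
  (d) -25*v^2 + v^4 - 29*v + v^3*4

Expanding (v - 4)*(v + 1)*(v + 7)*v:
= v^2 * (-25)+v * (-28)+v^4+4 * v^3
c) v^2 * (-25)+v * (-28)+v^4+4 * v^3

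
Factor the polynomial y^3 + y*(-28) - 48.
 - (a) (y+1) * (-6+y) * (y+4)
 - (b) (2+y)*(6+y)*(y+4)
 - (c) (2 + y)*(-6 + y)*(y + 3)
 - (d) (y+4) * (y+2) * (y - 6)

We need to factor y^3 + y*(-28) - 48.
The factored form is (y+4) * (y+2) * (y - 6).
d) (y+4) * (y+2) * (y - 6)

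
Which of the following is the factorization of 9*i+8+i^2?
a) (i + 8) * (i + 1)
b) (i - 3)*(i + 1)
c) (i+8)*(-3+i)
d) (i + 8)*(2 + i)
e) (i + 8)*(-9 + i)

We need to factor 9*i+8+i^2.
The factored form is (i + 8) * (i + 1).
a) (i + 8) * (i + 1)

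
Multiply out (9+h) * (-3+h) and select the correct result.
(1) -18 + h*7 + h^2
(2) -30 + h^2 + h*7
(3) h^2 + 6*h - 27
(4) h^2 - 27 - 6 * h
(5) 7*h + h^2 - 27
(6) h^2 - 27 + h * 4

Expanding (9+h) * (-3+h):
= h^2 + 6*h - 27
3) h^2 + 6*h - 27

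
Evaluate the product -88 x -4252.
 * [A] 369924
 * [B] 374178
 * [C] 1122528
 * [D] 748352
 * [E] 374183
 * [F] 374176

-88 * -4252 = 374176
F) 374176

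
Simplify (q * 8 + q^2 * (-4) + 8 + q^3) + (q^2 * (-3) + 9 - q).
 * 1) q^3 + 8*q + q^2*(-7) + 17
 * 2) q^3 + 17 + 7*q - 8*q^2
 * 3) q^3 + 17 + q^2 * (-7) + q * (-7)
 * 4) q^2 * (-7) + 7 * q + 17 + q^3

Adding the polynomials and combining like terms:
(q*8 + q^2*(-4) + 8 + q^3) + (q^2*(-3) + 9 - q)
= q^2 * (-7) + 7 * q + 17 + q^3
4) q^2 * (-7) + 7 * q + 17 + q^3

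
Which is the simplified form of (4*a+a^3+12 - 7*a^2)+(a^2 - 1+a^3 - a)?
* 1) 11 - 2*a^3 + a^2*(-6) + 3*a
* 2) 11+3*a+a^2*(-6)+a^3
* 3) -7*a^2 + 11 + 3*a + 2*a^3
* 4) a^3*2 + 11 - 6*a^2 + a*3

Adding the polynomials and combining like terms:
(4*a + a^3 + 12 - 7*a^2) + (a^2 - 1 + a^3 - a)
= a^3*2 + 11 - 6*a^2 + a*3
4) a^3*2 + 11 - 6*a^2 + a*3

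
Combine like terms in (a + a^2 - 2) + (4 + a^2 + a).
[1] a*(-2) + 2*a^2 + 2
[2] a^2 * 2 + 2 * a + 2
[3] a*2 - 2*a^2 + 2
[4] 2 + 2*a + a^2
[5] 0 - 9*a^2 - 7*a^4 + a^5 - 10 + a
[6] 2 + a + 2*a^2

Adding the polynomials and combining like terms:
(a + a^2 - 2) + (4 + a^2 + a)
= a^2 * 2 + 2 * a + 2
2) a^2 * 2 + 2 * a + 2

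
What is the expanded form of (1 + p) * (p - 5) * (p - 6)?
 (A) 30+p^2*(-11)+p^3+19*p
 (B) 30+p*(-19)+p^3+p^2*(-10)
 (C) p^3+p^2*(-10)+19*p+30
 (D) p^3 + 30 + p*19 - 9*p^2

Expanding (1 + p) * (p - 5) * (p - 6):
= p^3+p^2*(-10)+19*p+30
C) p^3+p^2*(-10)+19*p+30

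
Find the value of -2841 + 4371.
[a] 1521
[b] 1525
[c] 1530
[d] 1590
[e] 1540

-2841 + 4371 = 1530
c) 1530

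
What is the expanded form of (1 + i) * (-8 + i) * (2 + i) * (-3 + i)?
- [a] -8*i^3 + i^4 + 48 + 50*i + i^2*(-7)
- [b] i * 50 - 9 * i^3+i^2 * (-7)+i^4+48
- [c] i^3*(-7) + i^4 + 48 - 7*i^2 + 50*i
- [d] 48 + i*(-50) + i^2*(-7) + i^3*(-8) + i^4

Expanding (1 + i) * (-8 + i) * (2 + i) * (-3 + i):
= -8*i^3 + i^4 + 48 + 50*i + i^2*(-7)
a) -8*i^3 + i^4 + 48 + 50*i + i^2*(-7)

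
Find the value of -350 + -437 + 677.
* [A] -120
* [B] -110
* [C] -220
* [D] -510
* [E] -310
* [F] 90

First: -350 + -437 = -787
Then: -787 + 677 = -110
B) -110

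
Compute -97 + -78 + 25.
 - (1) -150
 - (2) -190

First: -97 + -78 = -175
Then: -175 + 25 = -150
1) -150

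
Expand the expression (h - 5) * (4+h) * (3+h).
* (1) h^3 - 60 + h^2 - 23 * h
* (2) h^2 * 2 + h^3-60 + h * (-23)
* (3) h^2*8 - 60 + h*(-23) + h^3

Expanding (h - 5) * (4+h) * (3+h):
= h^2 * 2 + h^3-60 + h * (-23)
2) h^2 * 2 + h^3-60 + h * (-23)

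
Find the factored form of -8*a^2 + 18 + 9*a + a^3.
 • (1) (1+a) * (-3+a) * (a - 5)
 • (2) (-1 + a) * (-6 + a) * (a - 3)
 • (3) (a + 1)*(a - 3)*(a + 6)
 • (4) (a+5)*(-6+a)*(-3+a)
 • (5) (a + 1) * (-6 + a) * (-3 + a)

We need to factor -8*a^2 + 18 + 9*a + a^3.
The factored form is (a + 1) * (-6 + a) * (-3 + a).
5) (a + 1) * (-6 + a) * (-3 + a)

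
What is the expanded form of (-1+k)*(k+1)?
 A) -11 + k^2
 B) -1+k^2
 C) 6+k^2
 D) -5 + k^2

Expanding (-1+k)*(k+1):
= -1+k^2
B) -1+k^2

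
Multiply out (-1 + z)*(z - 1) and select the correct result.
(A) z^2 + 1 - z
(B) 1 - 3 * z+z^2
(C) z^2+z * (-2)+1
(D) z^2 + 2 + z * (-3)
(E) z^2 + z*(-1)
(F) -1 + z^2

Expanding (-1 + z)*(z - 1):
= z^2+z * (-2)+1
C) z^2+z * (-2)+1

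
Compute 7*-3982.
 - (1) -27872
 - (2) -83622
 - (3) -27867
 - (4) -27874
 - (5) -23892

7 * -3982 = -27874
4) -27874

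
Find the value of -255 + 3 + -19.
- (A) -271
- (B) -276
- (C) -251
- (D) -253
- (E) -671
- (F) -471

First: -255 + 3 = -252
Then: -252 + -19 = -271
A) -271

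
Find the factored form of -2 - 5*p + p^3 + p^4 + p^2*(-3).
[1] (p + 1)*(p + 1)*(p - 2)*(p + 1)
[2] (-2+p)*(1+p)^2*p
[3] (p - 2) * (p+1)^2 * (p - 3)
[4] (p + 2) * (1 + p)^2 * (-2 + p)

We need to factor -2 - 5*p + p^3 + p^4 + p^2*(-3).
The factored form is (p + 1)*(p + 1)*(p - 2)*(p + 1).
1) (p + 1)*(p + 1)*(p - 2)*(p + 1)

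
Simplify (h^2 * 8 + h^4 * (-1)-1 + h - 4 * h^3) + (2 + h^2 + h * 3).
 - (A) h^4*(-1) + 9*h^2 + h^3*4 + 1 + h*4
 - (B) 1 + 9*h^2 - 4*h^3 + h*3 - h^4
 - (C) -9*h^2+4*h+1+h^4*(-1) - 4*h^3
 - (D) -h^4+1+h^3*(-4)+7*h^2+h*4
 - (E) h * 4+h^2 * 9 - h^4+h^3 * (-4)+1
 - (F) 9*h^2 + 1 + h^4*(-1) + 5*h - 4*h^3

Adding the polynomials and combining like terms:
(h^2*8 + h^4*(-1) - 1 + h - 4*h^3) + (2 + h^2 + h*3)
= h * 4+h^2 * 9 - h^4+h^3 * (-4)+1
E) h * 4+h^2 * 9 - h^4+h^3 * (-4)+1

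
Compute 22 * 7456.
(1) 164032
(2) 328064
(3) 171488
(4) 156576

22 * 7456 = 164032
1) 164032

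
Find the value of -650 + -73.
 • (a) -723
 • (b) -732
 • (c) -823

-650 + -73 = -723
a) -723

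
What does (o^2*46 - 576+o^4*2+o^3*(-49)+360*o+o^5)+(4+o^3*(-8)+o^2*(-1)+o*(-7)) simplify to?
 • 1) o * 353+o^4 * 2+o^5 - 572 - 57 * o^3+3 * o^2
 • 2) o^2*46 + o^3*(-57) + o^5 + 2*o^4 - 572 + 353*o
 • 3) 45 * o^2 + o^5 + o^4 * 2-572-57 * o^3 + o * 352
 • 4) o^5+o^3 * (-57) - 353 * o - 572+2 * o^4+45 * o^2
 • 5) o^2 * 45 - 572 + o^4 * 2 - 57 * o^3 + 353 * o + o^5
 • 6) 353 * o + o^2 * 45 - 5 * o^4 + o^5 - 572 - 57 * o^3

Adding the polynomials and combining like terms:
(o^2*46 - 576 + o^4*2 + o^3*(-49) + 360*o + o^5) + (4 + o^3*(-8) + o^2*(-1) + o*(-7))
= o^2 * 45 - 572 + o^4 * 2 - 57 * o^3 + 353 * o + o^5
5) o^2 * 45 - 572 + o^4 * 2 - 57 * o^3 + 353 * o + o^5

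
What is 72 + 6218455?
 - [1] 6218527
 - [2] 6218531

72 + 6218455 = 6218527
1) 6218527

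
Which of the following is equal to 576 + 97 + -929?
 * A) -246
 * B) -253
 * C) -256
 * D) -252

First: 576 + 97 = 673
Then: 673 + -929 = -256
C) -256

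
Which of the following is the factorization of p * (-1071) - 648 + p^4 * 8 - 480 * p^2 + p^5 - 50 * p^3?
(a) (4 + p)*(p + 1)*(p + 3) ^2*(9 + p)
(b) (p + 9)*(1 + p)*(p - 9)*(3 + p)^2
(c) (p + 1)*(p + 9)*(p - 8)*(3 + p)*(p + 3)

We need to factor p * (-1071) - 648 + p^4 * 8 - 480 * p^2 + p^5 - 50 * p^3.
The factored form is (p + 1)*(p + 9)*(p - 8)*(3 + p)*(p + 3).
c) (p + 1)*(p + 9)*(p - 8)*(3 + p)*(p + 3)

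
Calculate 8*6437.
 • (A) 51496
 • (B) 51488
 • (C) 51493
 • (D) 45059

8 * 6437 = 51496
A) 51496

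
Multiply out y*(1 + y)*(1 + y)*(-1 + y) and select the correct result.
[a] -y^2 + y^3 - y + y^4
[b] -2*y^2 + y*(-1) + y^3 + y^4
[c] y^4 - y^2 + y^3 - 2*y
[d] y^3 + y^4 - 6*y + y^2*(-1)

Expanding y*(1 + y)*(1 + y)*(-1 + y):
= -y^2 + y^3 - y + y^4
a) -y^2 + y^3 - y + y^4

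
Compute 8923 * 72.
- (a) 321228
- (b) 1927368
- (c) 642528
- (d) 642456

8923 * 72 = 642456
d) 642456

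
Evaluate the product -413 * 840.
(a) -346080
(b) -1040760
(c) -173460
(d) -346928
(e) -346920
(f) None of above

-413 * 840 = -346920
e) -346920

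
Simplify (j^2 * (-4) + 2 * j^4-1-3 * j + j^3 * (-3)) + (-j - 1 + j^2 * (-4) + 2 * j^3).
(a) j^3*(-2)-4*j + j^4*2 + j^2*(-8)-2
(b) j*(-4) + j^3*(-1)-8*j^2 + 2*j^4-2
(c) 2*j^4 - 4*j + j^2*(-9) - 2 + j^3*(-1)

Adding the polynomials and combining like terms:
(j^2*(-4) + 2*j^4 - 1 - 3*j + j^3*(-3)) + (-j - 1 + j^2*(-4) + 2*j^3)
= j*(-4) + j^3*(-1)-8*j^2 + 2*j^4-2
b) j*(-4) + j^3*(-1)-8*j^2 + 2*j^4-2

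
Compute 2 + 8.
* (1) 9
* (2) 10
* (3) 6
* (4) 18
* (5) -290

2 + 8 = 10
2) 10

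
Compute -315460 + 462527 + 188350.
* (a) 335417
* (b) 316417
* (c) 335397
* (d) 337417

First: -315460 + 462527 = 147067
Then: 147067 + 188350 = 335417
a) 335417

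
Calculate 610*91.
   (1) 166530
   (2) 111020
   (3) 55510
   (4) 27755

610 * 91 = 55510
3) 55510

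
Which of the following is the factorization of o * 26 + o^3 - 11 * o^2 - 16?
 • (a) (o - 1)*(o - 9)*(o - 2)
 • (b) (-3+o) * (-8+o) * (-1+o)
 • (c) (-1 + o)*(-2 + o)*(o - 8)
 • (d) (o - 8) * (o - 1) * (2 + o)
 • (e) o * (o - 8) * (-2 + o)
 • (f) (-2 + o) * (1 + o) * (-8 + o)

We need to factor o * 26 + o^3 - 11 * o^2 - 16.
The factored form is (-1 + o)*(-2 + o)*(o - 8).
c) (-1 + o)*(-2 + o)*(o - 8)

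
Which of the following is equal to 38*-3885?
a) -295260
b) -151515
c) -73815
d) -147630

38 * -3885 = -147630
d) -147630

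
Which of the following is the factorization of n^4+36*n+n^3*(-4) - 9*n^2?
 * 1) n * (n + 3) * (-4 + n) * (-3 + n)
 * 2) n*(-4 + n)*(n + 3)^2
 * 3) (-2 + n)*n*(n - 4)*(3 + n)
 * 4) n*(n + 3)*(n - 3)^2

We need to factor n^4+36*n+n^3*(-4) - 9*n^2.
The factored form is n * (n + 3) * (-4 + n) * (-3 + n).
1) n * (n + 3) * (-4 + n) * (-3 + n)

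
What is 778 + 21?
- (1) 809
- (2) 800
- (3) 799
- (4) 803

778 + 21 = 799
3) 799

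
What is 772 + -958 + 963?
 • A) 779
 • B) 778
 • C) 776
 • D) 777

First: 772 + -958 = -186
Then: -186 + 963 = 777
D) 777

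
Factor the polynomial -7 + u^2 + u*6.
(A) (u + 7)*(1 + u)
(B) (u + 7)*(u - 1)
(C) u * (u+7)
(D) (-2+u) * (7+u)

We need to factor -7 + u^2 + u*6.
The factored form is (u + 7)*(u - 1).
B) (u + 7)*(u - 1)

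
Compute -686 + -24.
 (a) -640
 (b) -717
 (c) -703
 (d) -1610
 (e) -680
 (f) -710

-686 + -24 = -710
f) -710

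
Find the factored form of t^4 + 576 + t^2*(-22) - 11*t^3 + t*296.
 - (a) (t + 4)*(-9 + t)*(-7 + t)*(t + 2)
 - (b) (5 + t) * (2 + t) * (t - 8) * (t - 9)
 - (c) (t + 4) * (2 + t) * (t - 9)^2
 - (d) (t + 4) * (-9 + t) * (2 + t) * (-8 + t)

We need to factor t^4 + 576 + t^2*(-22) - 11*t^3 + t*296.
The factored form is (t + 4) * (-9 + t) * (2 + t) * (-8 + t).
d) (t + 4) * (-9 + t) * (2 + t) * (-8 + t)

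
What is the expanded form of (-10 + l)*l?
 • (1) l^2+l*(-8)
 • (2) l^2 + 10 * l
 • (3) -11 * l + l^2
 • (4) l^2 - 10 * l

Expanding (-10 + l)*l:
= l^2 - 10 * l
4) l^2 - 10 * l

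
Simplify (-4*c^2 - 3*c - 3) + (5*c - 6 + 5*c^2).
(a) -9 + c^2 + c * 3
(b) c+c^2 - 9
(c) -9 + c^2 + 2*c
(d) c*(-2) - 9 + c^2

Adding the polynomials and combining like terms:
(-4*c^2 - 3*c - 3) + (5*c - 6 + 5*c^2)
= -9 + c^2 + 2*c
c) -9 + c^2 + 2*c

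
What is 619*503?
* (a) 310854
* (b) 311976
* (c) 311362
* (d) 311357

619 * 503 = 311357
d) 311357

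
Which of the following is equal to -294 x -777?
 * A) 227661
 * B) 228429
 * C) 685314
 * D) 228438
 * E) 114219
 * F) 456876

-294 * -777 = 228438
D) 228438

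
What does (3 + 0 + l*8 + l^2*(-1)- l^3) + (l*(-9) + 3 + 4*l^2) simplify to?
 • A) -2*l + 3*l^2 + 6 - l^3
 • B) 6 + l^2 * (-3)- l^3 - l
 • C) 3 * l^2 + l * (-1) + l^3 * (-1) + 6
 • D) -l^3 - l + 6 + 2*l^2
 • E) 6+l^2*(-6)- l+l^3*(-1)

Adding the polynomials and combining like terms:
(3 + 0 + l*8 + l^2*(-1) - l^3) + (l*(-9) + 3 + 4*l^2)
= 3 * l^2 + l * (-1) + l^3 * (-1) + 6
C) 3 * l^2 + l * (-1) + l^3 * (-1) + 6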